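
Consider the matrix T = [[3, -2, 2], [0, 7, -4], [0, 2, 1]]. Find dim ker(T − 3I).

T − 3I = [[0, -2, 2], [0, 4, -4], [0, 2, -2]].
This matrix has rank 1, so its null space has dimension 3 − 1 = 2.

2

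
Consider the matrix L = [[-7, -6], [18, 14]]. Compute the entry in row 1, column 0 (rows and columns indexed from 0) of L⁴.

3654

Characteristic polynomial: r^2 - 7r + 10 = (r - 5)(r - 2), so the eigenvalues are 2, 5.
r=5: eigenvector (1, -2).
r=2: eigenvector (2, -3).
P = [[1, 2], [-2, -3]], D = diag(5, 2), P⁻¹ = [[-3, -2], [2, 1]].
L⁴ = P·diag(625, 16)·P⁻¹ = [[-1811, -1218], [3654, 2452]].
The requested entry is 3654.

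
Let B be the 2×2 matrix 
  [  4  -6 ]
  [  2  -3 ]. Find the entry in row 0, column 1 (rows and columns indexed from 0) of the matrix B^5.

Characteristic polynomial: λ^2 - λ = λ(λ - 1), so the eigenvalues are 0, 1.
λ=0: eigenvector (-3, -2).
λ=1: eigenvector (2, 1).
P = [[-3, 2], [-2, 1]], D = diag(0, 1), P⁻¹ = [[1, -2], [2, -3]].
B⁵ = P·diag(0, 1)·P⁻¹ = [[4, -6], [2, -3]].
The requested entry is -6.

-6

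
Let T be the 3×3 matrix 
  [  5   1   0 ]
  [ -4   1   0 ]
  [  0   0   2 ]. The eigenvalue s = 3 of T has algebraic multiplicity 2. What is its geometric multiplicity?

T − 3I = [[2, 1, 0], [-4, -2, 0], [0, 0, -1]].
This matrix has rank 2, so its null space has dimension 3 − 2 = 1.

1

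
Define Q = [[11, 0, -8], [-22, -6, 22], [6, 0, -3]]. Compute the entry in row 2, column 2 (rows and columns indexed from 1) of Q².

36

Characteristic polynomial: t^3 - 2t^2 - 33t + 90 = (t - 5)(t - 3)(t + 6), so the eigenvalues are -6, 3, 5.
t=3: eigenvector (1, 0, 1).
t=-6: eigenvector (0, 1, 0).
t=5: eigenvector (-4, 2, -3).
P = [[1, 0, -4], [0, 1, 2], [1, 0, -3]], D = diag(3, -6, 5), P⁻¹ = [[-3, 0, 4], [2, 1, -2], [-1, 0, 1]].
Q² = P·diag(9, 36, 25)·P⁻¹ = [[73, 0, -64], [22, 36, -22], [48, 0, -39]].
The requested entry is 36.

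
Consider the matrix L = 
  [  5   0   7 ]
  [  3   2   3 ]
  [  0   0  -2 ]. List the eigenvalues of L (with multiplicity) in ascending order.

-2, 2, 5

Characteristic polynomial: p(μ) = μ^3 - 5μ^2 - 4μ + 20 = (μ - 5)(μ - 2)(μ + 2).
Roots (with multiplicity): -2, 2, 5.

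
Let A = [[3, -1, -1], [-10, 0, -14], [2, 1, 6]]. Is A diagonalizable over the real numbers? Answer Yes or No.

No

Characteristic polynomial: p(r) = r^3 - 9r^2 + 24r - 20 = (r - 5)(r - 2)^2.
r = 2 has algebraic multiplicity 2; rank(A − 2I) = 2, so geometric multiplicity = 1.
Geometric multiplicity < algebraic multiplicity, so A is not diagonalizable.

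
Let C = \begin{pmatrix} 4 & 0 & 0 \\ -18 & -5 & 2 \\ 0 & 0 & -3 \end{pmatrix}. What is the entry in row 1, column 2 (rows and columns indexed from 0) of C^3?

98

Characteristic polynomial: r^3 + 4r^2 - 17r - 60 = (r - 4)(r + 3)(r + 5), so the eigenvalues are -5, -3, 4.
r=-5: eigenvector (0, 1, 0).
r=-3: eigenvector (0, -1, -1).
r=4: eigenvector (1, -2, 0).
P = [[0, 0, 1], [1, -1, -2], [0, -1, 0]], D = diag(-5, -3, 4), P⁻¹ = [[2, 1, -1], [0, 0, -1], [1, 0, 0]].
C³ = P·diag(-125, -27, 64)·P⁻¹ = [[64, 0, 0], [-378, -125, 98], [0, 0, -27]].
The requested entry is 98.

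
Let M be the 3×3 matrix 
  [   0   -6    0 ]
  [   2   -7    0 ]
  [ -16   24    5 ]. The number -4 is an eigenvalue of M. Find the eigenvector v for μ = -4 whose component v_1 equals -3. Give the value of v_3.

0

M + 4I = [[4, -6, 0], [2, -3, 0], [-16, 24, 9]].
Solving (M + 4I)v = 0 gives the eigenspace spanned by (-3, -2, 0).
With v_1 = -3, v = (-3, -2, 0), so v_3 = 0.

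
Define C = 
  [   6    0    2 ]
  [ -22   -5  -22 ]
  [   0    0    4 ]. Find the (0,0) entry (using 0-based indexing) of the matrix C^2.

Characteristic polynomial: t^3 - 5t^2 - 26t + 120 = (t - 6)(t - 4)(t + 5), so the eigenvalues are -5, 4, 6.
t=6: eigenvector (1, -2, 0).
t=-5: eigenvector (0, 1, 0).
t=4: eigenvector (-1, 0, 1).
P = [[1, 0, -1], [-2, 1, 0], [0, 0, 1]], D = diag(6, -5, 4), P⁻¹ = [[1, 0, 1], [2, 1, 2], [0, 0, 1]].
C² = P·diag(36, 25, 16)·P⁻¹ = [[36, 0, 20], [-22, 25, -22], [0, 0, 16]].
The requested entry is 36.

36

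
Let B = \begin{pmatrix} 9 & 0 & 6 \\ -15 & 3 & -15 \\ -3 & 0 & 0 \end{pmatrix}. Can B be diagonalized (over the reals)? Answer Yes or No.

Characteristic polynomial: p(s) = s^3 - 12s^2 + 45s - 54 = (s - 6)(s - 3)^2.
s = 3 has algebraic multiplicity 2; rank(B − 3I) = 1, so geometric multiplicity = 2.
Every eigenvalue has geometric = algebraic multiplicity, so B is diagonalizable.

Yes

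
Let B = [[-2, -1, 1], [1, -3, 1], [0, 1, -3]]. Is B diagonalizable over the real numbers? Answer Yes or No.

No

Characteristic polynomial: p(λ) = λ^3 + 8λ^2 + 21λ + 18 = (λ + 2)(λ + 3)^2.
λ = -3 has algebraic multiplicity 2; rank(B + 3I) = 2, so geometric multiplicity = 1.
Geometric multiplicity < algebraic multiplicity, so B is not diagonalizable.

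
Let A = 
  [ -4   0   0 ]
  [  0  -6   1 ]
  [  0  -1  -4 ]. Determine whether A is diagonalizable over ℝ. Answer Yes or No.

Characteristic polynomial: p(λ) = λ^3 + 14λ^2 + 65λ + 100 = (λ + 4)(λ + 5)^2.
λ = -5 has algebraic multiplicity 2; rank(A + 5I) = 2, so geometric multiplicity = 1.
Geometric multiplicity < algebraic multiplicity, so A is not diagonalizable.

No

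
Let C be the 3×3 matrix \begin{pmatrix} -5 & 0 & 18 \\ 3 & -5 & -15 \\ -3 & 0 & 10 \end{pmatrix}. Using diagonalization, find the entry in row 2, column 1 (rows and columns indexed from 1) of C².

15

Characteristic polynomial: s^3 - 21s + 20 = (s - 4)(s - 1)(s + 5), so the eigenvalues are -5, 1, 4.
s=1: eigenvector (3, -1, 1).
s=-5: eigenvector (0, 1, 0).
s=4: eigenvector (2, -1, 1).
P = [[3, 0, 2], [-1, 1, -1], [1, 0, 1]], D = diag(1, -5, 4), P⁻¹ = [[1, 0, -2], [0, 1, 1], [-1, 0, 3]].
C² = P·diag(1, 25, 16)·P⁻¹ = [[-29, 0, 90], [15, 25, -21], [-15, 0, 46]].
The requested entry is 15.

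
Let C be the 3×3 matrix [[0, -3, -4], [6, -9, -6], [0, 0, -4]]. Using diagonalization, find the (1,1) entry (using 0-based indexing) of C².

Characteristic polynomial: μ^3 + 13μ^2 + 54μ + 72 = (μ + 3)(μ + 4)(μ + 6), so the eigenvalues are -6, -4, -3.
μ=-6: eigenvector (-1, -2, 0).
μ=-3: eigenvector (1, 1, 0).
μ=-4: eigenvector (1, 0, 1).
P = [[-1, 1, 1], [-2, 1, 0], [0, 0, 1]], D = diag(-6, -3, -4), P⁻¹ = [[1, -1, -1], [2, -1, -2], [0, 0, 1]].
C² = P·diag(36, 9, 16)·P⁻¹ = [[-18, 27, 34], [-54, 63, 54], [0, 0, 16]].
The requested entry is 63.

63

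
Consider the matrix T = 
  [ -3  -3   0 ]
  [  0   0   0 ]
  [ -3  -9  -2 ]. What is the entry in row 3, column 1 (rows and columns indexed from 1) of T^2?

Characteristic polynomial: μ^3 + 5μ^2 + 6μ = μ(μ + 2)(μ + 3), so the eigenvalues are -3, -2, 0.
μ=-3: eigenvector (1, 0, 3).
μ=-2: eigenvector (0, 0, 1).
μ=0: eigenvector (-1, 1, -3).
P = [[1, 0, -1], [0, 0, 1], [3, 1, -3]], D = diag(-3, -2, 0), P⁻¹ = [[1, 1, 0], [-3, 0, 1], [0, 1, 0]].
T² = P·diag(9, 4, 0)·P⁻¹ = [[9, 9, 0], [0, 0, 0], [15, 27, 4]].
The requested entry is 15.

15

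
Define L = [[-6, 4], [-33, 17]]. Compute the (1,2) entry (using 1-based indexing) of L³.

Characteristic polynomial: r^2 - 11r + 30 = (r - 6)(r - 5), so the eigenvalues are 5, 6.
r=5: eigenvector (-4, -11).
r=6: eigenvector (1, 3).
P = [[-4, 1], [-11, 3]], D = diag(5, 6), P⁻¹ = [[-3, 1], [-11, 4]].
L³ = P·diag(125, 216)·P⁻¹ = [[-876, 364], [-3003, 1217]].
The requested entry is 364.

364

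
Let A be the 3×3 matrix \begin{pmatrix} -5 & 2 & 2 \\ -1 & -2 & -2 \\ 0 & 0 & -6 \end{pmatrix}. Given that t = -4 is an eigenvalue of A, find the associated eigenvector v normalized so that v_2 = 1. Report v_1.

A + 4I = [[-1, 2, 2], [-1, 2, -2], [0, 0, -2]].
Solving (A + 4I)v = 0 gives the eigenspace spanned by (2, 1, 0).
With v_2 = 1, v = (2, 1, 0), so v_1 = 2.

2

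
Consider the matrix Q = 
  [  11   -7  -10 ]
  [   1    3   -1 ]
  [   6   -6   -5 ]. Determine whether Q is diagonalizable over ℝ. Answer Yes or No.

Characteristic polynomial: p(t) = t^3 - 9t^2 + 24t - 16 = (t - 4)^2(t - 1).
t = 4 has algebraic multiplicity 2; rank(Q − 4I) = 2, so geometric multiplicity = 1.
Geometric multiplicity < algebraic multiplicity, so Q is not diagonalizable.

No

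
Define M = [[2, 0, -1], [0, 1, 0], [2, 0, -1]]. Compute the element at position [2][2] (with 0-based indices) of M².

Characteristic polynomial: λ^3 - 2λ^2 + λ = λ(λ - 1)^2, so the eigenvalues are 0, 1, 1.
λ=1: eigenvector (1, 2, 1).
λ=1: eigenvector (0, 1, 0).
λ=0: eigenvector (1, 0, 2).
P = [[1, 0, 1], [2, 1, 0], [1, 0, 2]], D = diag(1, 1, 0), P⁻¹ = [[2, 0, -1], [-4, 1, 2], [-1, 0, 1]].
M² = P·diag(1, 1, 0)·P⁻¹ = [[2, 0, -1], [0, 1, 0], [2, 0, -1]].
The requested entry is -1.

-1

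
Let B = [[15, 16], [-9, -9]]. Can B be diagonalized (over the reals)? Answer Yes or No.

No

Characteristic polynomial: p(t) = t^2 - 6t + 9 = (t - 3)^2.
t = 3 has algebraic multiplicity 2; rank(B − 3I) = 1, so geometric multiplicity = 1.
Geometric multiplicity < algebraic multiplicity, so B is not diagonalizable.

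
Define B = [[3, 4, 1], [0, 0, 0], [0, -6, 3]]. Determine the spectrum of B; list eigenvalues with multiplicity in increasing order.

0, 3, 3

Characteristic polynomial: p(μ) = μ^3 - 6μ^2 + 9μ = μ(μ - 3)^2.
Roots (with multiplicity): 0, 3, 3.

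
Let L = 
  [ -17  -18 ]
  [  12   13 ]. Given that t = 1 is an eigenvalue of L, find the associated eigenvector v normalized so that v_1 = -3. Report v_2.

L − 1I = [[-18, -18], [12, 12]].
Solving (L − 1I)v = 0 gives the eigenspace spanned by (-3, 3).
With v_1 = -3, v = (-3, 3), so v_2 = 3.

3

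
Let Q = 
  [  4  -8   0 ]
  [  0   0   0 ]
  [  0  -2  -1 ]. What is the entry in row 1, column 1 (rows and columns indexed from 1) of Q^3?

64

Characteristic polynomial: s^3 - 3s^2 - 4s = s(s - 4)(s + 1), so the eigenvalues are -1, 0, 4.
s=4: eigenvector (1, 0, 0).
s=0: eigenvector (2, 1, -2).
s=-1: eigenvector (0, 0, 1).
P = [[1, 2, 0], [0, 1, 0], [0, -2, 1]], D = diag(4, 0, -1), P⁻¹ = [[1, -2, 0], [0, 1, 0], [0, 2, 1]].
Q³ = P·diag(64, 0, -1)·P⁻¹ = [[64, -128, 0], [0, 0, 0], [0, -2, -1]].
The requested entry is 64.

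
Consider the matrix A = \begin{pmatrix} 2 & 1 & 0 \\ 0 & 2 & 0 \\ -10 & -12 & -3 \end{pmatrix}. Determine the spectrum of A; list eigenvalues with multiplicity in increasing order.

Characteristic polynomial: p(r) = r^3 - r^2 - 8r + 12 = (r - 2)^2(r + 3).
Roots (with multiplicity): -3, 2, 2.

-3, 2, 2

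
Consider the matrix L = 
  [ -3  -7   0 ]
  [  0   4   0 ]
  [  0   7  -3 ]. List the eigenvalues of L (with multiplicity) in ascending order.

Characteristic polynomial: p(μ) = μ^3 + 2μ^2 - 15μ - 36 = (μ - 4)(μ + 3)^2.
Roots (with multiplicity): -3, -3, 4.

-3, -3, 4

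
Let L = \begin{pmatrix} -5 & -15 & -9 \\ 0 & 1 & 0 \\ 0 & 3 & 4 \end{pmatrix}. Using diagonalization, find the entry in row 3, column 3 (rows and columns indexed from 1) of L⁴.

256

Characteristic polynomial: r^3 - 21r + 20 = (r - 4)(r - 1)(r + 5), so the eigenvalues are -5, 1, 4.
r=1: eigenvector (-1, 1, -1).
r=-5: eigenvector (1, 0, 0).
r=4: eigenvector (-1, 0, 1).
P = [[-1, 1, -1], [1, 0, 0], [-1, 0, 1]], D = diag(1, -5, 4), P⁻¹ = [[0, 1, 0], [1, 2, 1], [0, 1, 1]].
L⁴ = P·diag(1, 625, 256)·P⁻¹ = [[625, 993, 369], [0, 1, 0], [0, 255, 256]].
The requested entry is 256.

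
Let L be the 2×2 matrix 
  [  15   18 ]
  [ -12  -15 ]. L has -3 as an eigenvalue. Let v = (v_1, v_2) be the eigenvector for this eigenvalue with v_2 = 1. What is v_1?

L + 3I = [[18, 18], [-12, -12]].
Solving (L + 3I)v = 0 gives the eigenspace spanned by (-1, 1).
With v_2 = 1, v = (-1, 1), so v_1 = -1.

-1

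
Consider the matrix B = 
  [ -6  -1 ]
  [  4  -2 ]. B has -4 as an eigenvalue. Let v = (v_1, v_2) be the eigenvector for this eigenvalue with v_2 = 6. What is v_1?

-3

B + 4I = [[-2, -1], [4, 2]].
Solving (B + 4I)v = 0 gives the eigenspace spanned by (-3, 6).
With v_2 = 6, v = (-3, 6), so v_1 = -3.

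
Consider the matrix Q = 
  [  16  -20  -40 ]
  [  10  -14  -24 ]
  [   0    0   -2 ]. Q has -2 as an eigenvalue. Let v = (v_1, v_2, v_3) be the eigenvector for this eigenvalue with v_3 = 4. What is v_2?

-8

Q + 2I = [[18, -20, -40], [10, -12, -24], [0, 0, 0]].
Solving (Q + 2I)v = 0 gives the eigenspace spanned by (0, -8, 4).
With v_3 = 4, v = (0, -8, 4), so v_2 = -8.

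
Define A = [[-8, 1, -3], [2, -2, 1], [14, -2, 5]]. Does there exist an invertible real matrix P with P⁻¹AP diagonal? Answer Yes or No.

No

Characteristic polynomial: p(s) = s^3 + 5s^2 + 8s + 4 = (s + 1)(s + 2)^2.
s = -2 has algebraic multiplicity 2; rank(A + 2I) = 2, so geometric multiplicity = 1.
Geometric multiplicity < algebraic multiplicity, so A is not diagonalizable.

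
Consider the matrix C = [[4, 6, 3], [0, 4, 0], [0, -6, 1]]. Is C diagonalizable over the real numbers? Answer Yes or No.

Characteristic polynomial: p(s) = s^3 - 9s^2 + 24s - 16 = (s - 4)^2(s - 1).
s = 4 has algebraic multiplicity 2; rank(C − 4I) = 1, so geometric multiplicity = 2.
Every eigenvalue has geometric = algebraic multiplicity, so C is diagonalizable.

Yes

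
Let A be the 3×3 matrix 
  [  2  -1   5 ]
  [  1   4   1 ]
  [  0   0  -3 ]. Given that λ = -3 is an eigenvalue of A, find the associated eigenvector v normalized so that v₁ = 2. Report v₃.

A + 3I = [[5, -1, 5], [1, 7, 1], [0, 0, 0]].
Solving (A + 3I)v = 0 gives the eigenspace spanned by (2, 0, -2).
With v₁ = 2, v = (2, 0, -2), so v₃ = -2.

-2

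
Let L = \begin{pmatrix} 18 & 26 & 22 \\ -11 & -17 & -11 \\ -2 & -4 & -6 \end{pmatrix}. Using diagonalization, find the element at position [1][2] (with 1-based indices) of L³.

986

Characteristic polynomial: t^3 + 5t^2 - 26t - 120 = (t - 5)(t + 4)(t + 6), so the eigenvalues are -6, -4, 5.
t=-4: eigenvector (1, 0, -1).
t=5: eigenvector (-2, 1, 0).
t=-6: eigenvector (-2, 1, 1).
P = [[1, -2, -2], [0, 1, 1], [-1, 0, 1]], D = diag(-4, 5, -6), P⁻¹ = [[1, 2, 0], [-1, -1, -1], [1, 2, 1]].
L³ = P·diag(-64, 125, -216)·P⁻¹ = [[618, 986, 682], [-341, -557, -341], [-152, -304, -216]].
The requested entry is 986.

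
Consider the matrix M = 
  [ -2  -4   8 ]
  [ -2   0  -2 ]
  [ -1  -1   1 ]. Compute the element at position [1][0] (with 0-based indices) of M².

Characteristic polynomial: r^3 + r^2 - 4r - 4 = (r - 2)(r + 1)(r + 2), so the eigenvalues are -2, -1, 2.
r=-2: eigenvector (1, 2, 1).
r=2: eigenvector (-1, 1, 0).
r=-1: eigenvector (0, 2, 1).
P = [[1, -1, 0], [2, 1, 2], [1, 0, 1]], D = diag(-2, 2, -1), P⁻¹ = [[1, 1, -2], [0, 1, -2], [-1, -1, 3]].
M² = P·diag(4, 4, 1)·P⁻¹ = [[4, 0, 0], [6, 10, -18], [3, 3, -5]].
The requested entry is 6.

6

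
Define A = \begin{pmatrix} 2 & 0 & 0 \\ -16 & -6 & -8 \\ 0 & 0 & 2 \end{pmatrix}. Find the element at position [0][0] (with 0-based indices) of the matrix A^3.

8

Characteristic polynomial: μ^3 + 2μ^2 - 20μ + 24 = (μ - 2)^2(μ + 6), so the eigenvalues are -6, 2, 2.
μ=2: eigenvector (1, -4, 2).
μ=-6: eigenvector (0, 1, 0).
μ=2: eigenvector (0, -1, 1).
P = [[1, 0, 0], [-4, 1, -1], [2, 0, 1]], D = diag(2, -6, 2), P⁻¹ = [[1, 0, 0], [2, 1, 1], [-2, 0, 1]].
A³ = P·diag(8, -216, 8)·P⁻¹ = [[8, 0, 0], [-448, -216, -224], [0, 0, 8]].
The requested entry is 8.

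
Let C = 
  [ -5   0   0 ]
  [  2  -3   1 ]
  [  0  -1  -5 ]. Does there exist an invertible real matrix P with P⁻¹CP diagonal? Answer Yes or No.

Characteristic polynomial: p(r) = r^3 + 13r^2 + 56r + 80 = (r + 4)^2(r + 5).
r = -4 has algebraic multiplicity 2; rank(C + 4I) = 2, so geometric multiplicity = 1.
Geometric multiplicity < algebraic multiplicity, so C is not diagonalizable.

No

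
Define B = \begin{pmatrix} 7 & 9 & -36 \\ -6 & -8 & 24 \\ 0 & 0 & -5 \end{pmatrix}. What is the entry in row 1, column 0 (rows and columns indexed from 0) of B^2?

6

Characteristic polynomial: t^3 + 6t^2 + 3t - 10 = (t - 1)(t + 2)(t + 5), so the eigenvalues are -5, -2, 1.
t=-5: eigenvector (6, -4, 1).
t=1: eigenvector (3, -2, 0).
t=-2: eigenvector (1, -1, 0).
P = [[6, 3, 1], [-4, -2, -1], [1, 0, 0]], D = diag(-5, 1, -2), P⁻¹ = [[0, 0, 1], [1, 1, -2], [-2, -3, 0]].
B² = P·diag(25, 1, 4)·P⁻¹ = [[-5, -9, 144], [6, 10, -96], [0, 0, 25]].
The requested entry is 6.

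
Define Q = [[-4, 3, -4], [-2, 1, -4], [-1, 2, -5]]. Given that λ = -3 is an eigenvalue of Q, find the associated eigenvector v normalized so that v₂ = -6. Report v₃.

-3

Q + 3I = [[-1, 3, -4], [-2, 4, -4], [-1, 2, -2]].
Solving (Q + 3I)v = 0 gives the eigenspace spanned by (-6, -6, -3).
With v₂ = -6, v = (-6, -6, -3), so v₃ = -3.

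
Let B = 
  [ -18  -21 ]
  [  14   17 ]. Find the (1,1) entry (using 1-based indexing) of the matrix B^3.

-246

Characteristic polynomial: μ^2 + μ - 12 = (μ - 3)(μ + 4), so the eigenvalues are -4, 3.
μ=-4: eigenvector (3, -2).
μ=3: eigenvector (-1, 1).
P = [[3, -1], [-2, 1]], D = diag(-4, 3), P⁻¹ = [[1, 1], [2, 3]].
B³ = P·diag(-64, 27)·P⁻¹ = [[-246, -273], [182, 209]].
The requested entry is -246.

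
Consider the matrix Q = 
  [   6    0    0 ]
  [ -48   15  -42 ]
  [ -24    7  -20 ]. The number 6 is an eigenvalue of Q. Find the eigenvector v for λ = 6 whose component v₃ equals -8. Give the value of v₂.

-16

Q − 6I = [[0, 0, 0], [-48, 9, -42], [-24, 7, -26]].
Solving (Q − 6I)v = 0 gives the eigenspace spanned by (4, -16, -8).
With v₃ = -8, v = (4, -16, -8), so v₂ = -16.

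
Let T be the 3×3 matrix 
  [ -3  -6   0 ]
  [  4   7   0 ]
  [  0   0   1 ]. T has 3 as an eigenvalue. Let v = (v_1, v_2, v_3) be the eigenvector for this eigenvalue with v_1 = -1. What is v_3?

0

T − 3I = [[-6, -6, 0], [4, 4, 0], [0, 0, -2]].
Solving (T − 3I)v = 0 gives the eigenspace spanned by (-1, 1, 0).
With v_1 = -1, v = (-1, 1, 0), so v_3 = 0.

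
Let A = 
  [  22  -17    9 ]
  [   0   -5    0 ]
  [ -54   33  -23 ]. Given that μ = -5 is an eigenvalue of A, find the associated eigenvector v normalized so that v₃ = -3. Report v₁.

1

A + 5I = [[27, -17, 9], [0, 0, 0], [-54, 33, -18]].
Solving (A + 5I)v = 0 gives the eigenspace spanned by (1, 0, -3).
With v₃ = -3, v = (1, 0, -3), so v₁ = 1.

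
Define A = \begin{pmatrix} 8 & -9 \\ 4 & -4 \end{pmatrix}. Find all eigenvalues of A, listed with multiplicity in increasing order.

Characteristic polynomial: p(t) = t^2 - 4t + 4 = (t - 2)^2.
Roots (with multiplicity): 2, 2.

2, 2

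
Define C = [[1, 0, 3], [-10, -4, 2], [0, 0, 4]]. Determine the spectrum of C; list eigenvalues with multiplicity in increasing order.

Characteristic polynomial: p(s) = s^3 - s^2 - 16s + 16 = (s - 4)(s - 1)(s + 4).
Roots (with multiplicity): -4, 1, 4.

-4, 1, 4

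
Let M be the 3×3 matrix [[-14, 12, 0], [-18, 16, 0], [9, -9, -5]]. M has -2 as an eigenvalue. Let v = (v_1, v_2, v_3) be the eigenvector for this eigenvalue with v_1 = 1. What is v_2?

M + 2I = [[-12, 12, 0], [-18, 18, 0], [9, -9, -3]].
Solving (M + 2I)v = 0 gives the eigenspace spanned by (1, 1, 0).
With v_1 = 1, v = (1, 1, 0), so v_2 = 1.

1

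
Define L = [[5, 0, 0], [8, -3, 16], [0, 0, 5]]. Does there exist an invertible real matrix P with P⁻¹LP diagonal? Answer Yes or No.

Characteristic polynomial: p(λ) = λ^3 - 7λ^2 - 5λ + 75 = (λ - 5)^2(λ + 3).
λ = 5 has algebraic multiplicity 2; rank(L − 5I) = 1, so geometric multiplicity = 2.
Every eigenvalue has geometric = algebraic multiplicity, so L is diagonalizable.

Yes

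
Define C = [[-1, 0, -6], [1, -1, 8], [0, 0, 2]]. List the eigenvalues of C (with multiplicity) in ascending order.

Characteristic polynomial: p(μ) = μ^3 - 3μ - 2 = (μ - 2)(μ + 1)^2.
Roots (with multiplicity): -1, -1, 2.

-1, -1, 2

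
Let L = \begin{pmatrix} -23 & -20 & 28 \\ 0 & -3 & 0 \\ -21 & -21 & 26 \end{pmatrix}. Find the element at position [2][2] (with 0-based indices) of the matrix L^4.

Characteristic polynomial: r^3 - 19r - 30 = (r - 5)(r + 2)(r + 3), so the eigenvalues are -3, -2, 5.
r=5: eigenvector (1, 0, 1).
r=-3: eigenvector (-1, 1, 0).
r=-2: eigenvector (-4, 0, -3).
P = [[1, -1, -4], [0, 1, 0], [1, 0, -3]], D = diag(5, -3, -2), P⁻¹ = [[-3, -3, 4], [0, 1, 0], [-1, -1, 1]].
L⁴ = P·diag(625, 81, 16)·P⁻¹ = [[-1811, -1892, 2436], [0, 81, 0], [-1827, -1827, 2452]].
The requested entry is 2452.

2452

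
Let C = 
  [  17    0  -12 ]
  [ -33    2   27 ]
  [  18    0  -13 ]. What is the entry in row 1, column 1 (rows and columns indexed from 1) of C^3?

377

Characteristic polynomial: μ^3 - 6μ^2 + 3μ + 10 = (μ - 5)(μ - 2)(μ + 1), so the eigenvalues are -1, 2, 5.
μ=5: eigenvector (1, -2, 1).
μ=2: eigenvector (0, 1, 0).
μ=-1: eigenvector (2, -5, 3).
P = [[1, 0, 2], [-2, 1, -5], [1, 0, 3]], D = diag(5, 2, -1), P⁻¹ = [[3, 0, -2], [1, 1, 1], [-1, 0, 1]].
C³ = P·diag(125, 8, -1)·P⁻¹ = [[377, 0, -252], [-747, 8, 513], [378, 0, -253]].
The requested entry is 377.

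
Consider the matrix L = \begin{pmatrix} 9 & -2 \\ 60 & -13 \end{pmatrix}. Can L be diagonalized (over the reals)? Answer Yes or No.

Characteristic polynomial: p(t) = t^2 + 4t + 3 = (t + 1)(t + 3).
All 2 eigenvalues are distinct, so L is diagonalizable.

Yes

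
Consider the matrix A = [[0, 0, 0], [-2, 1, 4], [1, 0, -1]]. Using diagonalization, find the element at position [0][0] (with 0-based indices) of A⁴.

Characteristic polynomial: μ^3 - μ = μ(μ - 1)(μ + 1), so the eigenvalues are -1, 0, 1.
μ=0: eigenvector (1, -2, 1).
μ=1: eigenvector (0, 1, 0).
μ=-1: eigenvector (0, -2, 1).
P = [[1, 0, 0], [-2, 1, -2], [1, 0, 1]], D = diag(0, 1, -1), P⁻¹ = [[1, 0, 0], [0, 1, 2], [-1, 0, 1]].
A⁴ = P·diag(0, 1, 1)·P⁻¹ = [[0, 0, 0], [2, 1, 0], [-1, 0, 1]].
The requested entry is 0.

0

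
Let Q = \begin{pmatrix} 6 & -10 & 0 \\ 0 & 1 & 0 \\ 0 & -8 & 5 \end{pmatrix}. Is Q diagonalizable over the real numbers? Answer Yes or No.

Characteristic polynomial: p(λ) = λ^3 - 12λ^2 + 41λ - 30 = (λ - 6)(λ - 5)(λ - 1).
All 3 eigenvalues are distinct, so Q is diagonalizable.

Yes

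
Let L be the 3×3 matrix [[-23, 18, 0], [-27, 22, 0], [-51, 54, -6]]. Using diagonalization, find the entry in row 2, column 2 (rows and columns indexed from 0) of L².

Characteristic polynomial: r^3 + 7r^2 - 14r - 120 = (r - 4)(r + 5)(r + 6), so the eigenvalues are -6, -5, 4.
r=-5: eigenvector (1, 1, 3).
r=4: eigenvector (2, 3, 6).
r=-6: eigenvector (0, 0, 1).
P = [[1, 2, 0], [1, 3, 0], [3, 6, 1]], D = diag(-5, 4, -6), P⁻¹ = [[3, -2, 0], [-1, 1, 0], [-3, 0, 1]].
L² = P·diag(25, 16, 36)·P⁻¹ = [[43, -18, 0], [27, -2, 0], [21, -54, 36]].
The requested entry is 36.

36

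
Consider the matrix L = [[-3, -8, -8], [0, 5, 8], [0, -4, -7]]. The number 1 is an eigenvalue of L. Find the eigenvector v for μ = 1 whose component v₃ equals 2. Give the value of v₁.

4

L − 1I = [[-4, -8, -8], [0, 4, 8], [0, -4, -8]].
Solving (L − 1I)v = 0 gives the eigenspace spanned by (4, -4, 2).
With v₃ = 2, v = (4, -4, 2), so v₁ = 4.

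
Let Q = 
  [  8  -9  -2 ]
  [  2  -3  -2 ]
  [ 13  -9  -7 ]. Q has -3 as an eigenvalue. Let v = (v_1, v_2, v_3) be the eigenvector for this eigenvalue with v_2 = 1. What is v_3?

Q + 3I = [[11, -9, -2], [2, 0, -2], [13, -9, -4]].
Solving (Q + 3I)v = 0 gives the eigenspace spanned by (1, 1, 1).
With v_2 = 1, v = (1, 1, 1), so v_3 = 1.

1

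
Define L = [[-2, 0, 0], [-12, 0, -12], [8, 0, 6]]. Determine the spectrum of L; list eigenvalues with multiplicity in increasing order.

Characteristic polynomial: p(r) = r^3 - 4r^2 - 12r = r(r - 6)(r + 2).
Roots (with multiplicity): -2, 0, 6.

-2, 0, 6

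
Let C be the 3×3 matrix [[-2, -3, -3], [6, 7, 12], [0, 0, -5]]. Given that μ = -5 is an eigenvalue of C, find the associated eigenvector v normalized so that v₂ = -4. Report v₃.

C + 5I = [[3, -3, -3], [6, 12, 12], [0, 0, 0]].
Solving (C + 5I)v = 0 gives the eigenspace spanned by (0, -4, 4).
With v₂ = -4, v = (0, -4, 4), so v₃ = 4.

4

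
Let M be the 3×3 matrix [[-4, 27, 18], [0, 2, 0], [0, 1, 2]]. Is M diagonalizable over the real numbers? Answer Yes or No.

No

Characteristic polynomial: p(r) = r^3 - 12r + 16 = (r - 2)^2(r + 4).
r = 2 has algebraic multiplicity 2; rank(M − 2I) = 2, so geometric multiplicity = 1.
Geometric multiplicity < algebraic multiplicity, so M is not diagonalizable.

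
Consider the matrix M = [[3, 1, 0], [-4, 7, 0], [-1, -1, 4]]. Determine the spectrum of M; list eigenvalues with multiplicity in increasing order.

Characteristic polynomial: p(μ) = μ^3 - 14μ^2 + 65μ - 100 = (μ - 5)^2(μ - 4).
Roots (with multiplicity): 4, 5, 5.

4, 5, 5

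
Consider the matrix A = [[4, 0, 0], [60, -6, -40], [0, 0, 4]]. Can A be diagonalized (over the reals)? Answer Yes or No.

Yes

Characteristic polynomial: p(μ) = μ^3 - 2μ^2 - 32μ + 96 = (μ - 4)^2(μ + 6).
μ = 4 has algebraic multiplicity 2; rank(A − 4I) = 1, so geometric multiplicity = 2.
Every eigenvalue has geometric = algebraic multiplicity, so A is diagonalizable.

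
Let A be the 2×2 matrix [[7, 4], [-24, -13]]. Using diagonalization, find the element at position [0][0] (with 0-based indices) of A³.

Characteristic polynomial: t^2 + 6t + 5 = (t + 1)(t + 5), so the eigenvalues are -5, -1.
t=-5: eigenvector (1, -3).
t=-1: eigenvector (1, -2).
P = [[1, 1], [-3, -2]], D = diag(-5, -1), P⁻¹ = [[-2, -1], [3, 1]].
A³ = P·diag(-125, -1)·P⁻¹ = [[247, 124], [-744, -373]].
The requested entry is 247.

247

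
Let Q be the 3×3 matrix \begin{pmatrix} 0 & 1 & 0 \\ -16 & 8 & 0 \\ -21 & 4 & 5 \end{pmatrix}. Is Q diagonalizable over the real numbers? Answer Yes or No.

Characteristic polynomial: p(μ) = μ^3 - 13μ^2 + 56μ - 80 = (μ - 5)(μ - 4)^2.
μ = 4 has algebraic multiplicity 2; rank(Q − 4I) = 2, so geometric multiplicity = 1.
Geometric multiplicity < algebraic multiplicity, so Q is not diagonalizable.

No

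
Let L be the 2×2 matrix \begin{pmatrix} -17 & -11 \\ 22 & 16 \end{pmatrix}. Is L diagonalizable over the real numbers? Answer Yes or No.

Yes

Characteristic polynomial: p(s) = s^2 + s - 30 = (s - 5)(s + 6).
All 2 eigenvalues are distinct, so L is diagonalizable.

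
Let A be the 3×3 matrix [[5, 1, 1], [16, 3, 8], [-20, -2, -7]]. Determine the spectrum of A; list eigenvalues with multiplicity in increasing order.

-5, 3, 3

Characteristic polynomial: p(λ) = λ^3 - λ^2 - 21λ + 45 = (λ - 3)^2(λ + 5).
Roots (with multiplicity): -5, 3, 3.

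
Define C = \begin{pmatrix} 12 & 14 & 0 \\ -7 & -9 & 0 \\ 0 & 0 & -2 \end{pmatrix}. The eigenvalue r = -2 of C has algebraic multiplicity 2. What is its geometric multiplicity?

2

C + 2I = [[14, 14, 0], [-7, -7, 0], [0, 0, 0]].
This matrix has rank 1, so its null space has dimension 3 − 1 = 2.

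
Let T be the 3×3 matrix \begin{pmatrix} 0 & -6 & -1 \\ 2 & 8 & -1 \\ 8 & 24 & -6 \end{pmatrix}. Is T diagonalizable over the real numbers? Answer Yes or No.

No

Characteristic polynomial: p(r) = r^3 - 2r^2 - 4r + 8 = (r - 2)^2(r + 2).
r = 2 has algebraic multiplicity 2; rank(T − 2I) = 2, so geometric multiplicity = 1.
Geometric multiplicity < algebraic multiplicity, so T is not diagonalizable.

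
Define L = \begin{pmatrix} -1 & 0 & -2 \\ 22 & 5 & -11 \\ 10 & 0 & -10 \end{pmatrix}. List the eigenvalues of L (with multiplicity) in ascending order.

Characteristic polynomial: p(t) = t^3 + 6t^2 - 25t - 150 = (t - 5)(t + 5)(t + 6).
Roots (with multiplicity): -6, -5, 5.

-6, -5, 5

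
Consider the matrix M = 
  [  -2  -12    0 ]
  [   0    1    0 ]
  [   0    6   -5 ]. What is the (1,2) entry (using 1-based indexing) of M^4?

60

Characteristic polynomial: r^3 + 6r^2 + 3r - 10 = (r - 1)(r + 2)(r + 5), so the eigenvalues are -5, -2, 1.
r=-2: eigenvector (1, 0, 0).
r=1: eigenvector (-4, 1, 1).
r=-5: eigenvector (0, 0, 1).
P = [[1, -4, 0], [0, 1, 0], [0, 1, 1]], D = diag(-2, 1, -5), P⁻¹ = [[1, 4, 0], [0, 1, 0], [0, -1, 1]].
M⁴ = P·diag(16, 1, 625)·P⁻¹ = [[16, 60, 0], [0, 1, 0], [0, -624, 625]].
The requested entry is 60.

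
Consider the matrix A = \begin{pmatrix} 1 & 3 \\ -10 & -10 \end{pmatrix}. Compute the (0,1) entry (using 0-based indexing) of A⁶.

Characteristic polynomial: t^2 + 9t + 20 = (t + 4)(t + 5), so the eigenvalues are -5, -4.
t=-5: eigenvector (1, -2).
t=-4: eigenvector (3, -5).
P = [[1, 3], [-2, -5]], D = diag(-5, -4), P⁻¹ = [[-5, -3], [2, 1]].
A⁶ = P·diag(15625, 4096)·P⁻¹ = [[-53549, -34587], [115290, 73270]].
The requested entry is -34587.

-34587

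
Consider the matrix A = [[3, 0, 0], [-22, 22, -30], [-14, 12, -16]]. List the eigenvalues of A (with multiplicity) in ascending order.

Characteristic polynomial: p(μ) = μ^3 - 9μ^2 + 26μ - 24 = (μ - 4)(μ - 3)(μ - 2).
Roots (with multiplicity): 2, 3, 4.

2, 3, 4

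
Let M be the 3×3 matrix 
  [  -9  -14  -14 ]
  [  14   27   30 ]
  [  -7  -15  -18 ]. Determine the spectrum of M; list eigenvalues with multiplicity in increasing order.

-3, -2, 5

Characteristic polynomial: p(λ) = λ^3 - 19λ - 30 = (λ - 5)(λ + 2)(λ + 3).
Roots (with multiplicity): -3, -2, 5.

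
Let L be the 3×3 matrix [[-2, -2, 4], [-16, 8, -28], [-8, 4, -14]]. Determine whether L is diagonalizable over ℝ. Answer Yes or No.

Yes

Characteristic polynomial: p(s) = s^3 + 8s^2 + 12s = s(s + 2)(s + 6).
All 3 eigenvalues are distinct, so L is diagonalizable.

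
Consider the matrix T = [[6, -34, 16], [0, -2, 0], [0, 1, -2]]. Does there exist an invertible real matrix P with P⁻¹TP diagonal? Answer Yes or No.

Characteristic polynomial: p(r) = r^3 - 2r^2 - 20r - 24 = (r - 6)(r + 2)^2.
r = -2 has algebraic multiplicity 2; rank(T + 2I) = 2, so geometric multiplicity = 1.
Geometric multiplicity < algebraic multiplicity, so T is not diagonalizable.

No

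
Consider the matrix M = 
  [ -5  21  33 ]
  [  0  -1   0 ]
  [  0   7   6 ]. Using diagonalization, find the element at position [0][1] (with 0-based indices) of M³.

651

Characteristic polynomial: λ^3 - 31λ - 30 = (λ - 6)(λ + 1)(λ + 5), so the eigenvalues are -5, -1, 6.
λ=-1: eigenvector (-3, 1, -1).
λ=-5: eigenvector (1, 0, 0).
λ=6: eigenvector (3, 0, 1).
P = [[-3, 1, 3], [1, 0, 0], [-1, 0, 1]], D = diag(-1, -5, 6), P⁻¹ = [[0, 1, 0], [1, 0, -3], [0, 1, 1]].
M³ = P·diag(-1, -125, 216)·P⁻¹ = [[-125, 651, 1023], [0, -1, 0], [0, 217, 216]].
The requested entry is 651.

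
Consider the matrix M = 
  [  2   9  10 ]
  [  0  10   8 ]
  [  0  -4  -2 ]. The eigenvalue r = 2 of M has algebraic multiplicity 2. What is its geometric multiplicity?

M − 2I = [[0, 9, 10], [0, 8, 8], [0, -4, -4]].
This matrix has rank 2, so its null space has dimension 3 − 2 = 1.

1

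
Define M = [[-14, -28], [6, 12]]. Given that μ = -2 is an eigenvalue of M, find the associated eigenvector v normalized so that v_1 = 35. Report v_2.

-15

M + 2I = [[-12, -28], [6, 14]].
Solving (M + 2I)v = 0 gives the eigenspace spanned by (35, -15).
With v_1 = 35, v = (35, -15), so v_2 = -15.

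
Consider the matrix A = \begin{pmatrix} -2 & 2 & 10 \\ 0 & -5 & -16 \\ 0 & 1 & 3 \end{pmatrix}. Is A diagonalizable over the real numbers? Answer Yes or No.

No

Characteristic polynomial: p(r) = r^3 + 4r^2 + 5r + 2 = (r + 1)^2(r + 2).
r = -1 has algebraic multiplicity 2; rank(A + 1I) = 2, so geometric multiplicity = 1.
Geometric multiplicity < algebraic multiplicity, so A is not diagonalizable.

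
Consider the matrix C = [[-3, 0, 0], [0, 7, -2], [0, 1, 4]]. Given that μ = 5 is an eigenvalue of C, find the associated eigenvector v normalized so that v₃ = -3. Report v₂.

C − 5I = [[-8, 0, 0], [0, 2, -2], [0, 1, -1]].
Solving (C − 5I)v = 0 gives the eigenspace spanned by (0, -3, -3).
With v₃ = -3, v = (0, -3, -3), so v₂ = -3.

-3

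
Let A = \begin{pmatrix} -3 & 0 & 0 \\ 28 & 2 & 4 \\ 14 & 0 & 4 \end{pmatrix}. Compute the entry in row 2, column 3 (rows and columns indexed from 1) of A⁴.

480

Characteristic polynomial: s^3 - 3s^2 - 10s + 24 = (s - 4)(s - 2)(s + 3), so the eigenvalues are -3, 2, 4.
s=-3: eigenvector (1, -4, -2).
s=2: eigenvector (0, 1, 0).
s=4: eigenvector (0, 2, 1).
P = [[1, 0, 0], [-4, 1, 2], [-2, 0, 1]], D = diag(-3, 2, 4), P⁻¹ = [[1, 0, 0], [0, 1, -2], [2, 0, 1]].
A⁴ = P·diag(81, 16, 256)·P⁻¹ = [[81, 0, 0], [700, 16, 480], [350, 0, 256]].
The requested entry is 480.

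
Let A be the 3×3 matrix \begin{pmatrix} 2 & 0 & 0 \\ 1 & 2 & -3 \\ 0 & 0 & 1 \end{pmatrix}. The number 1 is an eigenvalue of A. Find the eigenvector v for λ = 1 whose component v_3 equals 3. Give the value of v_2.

9

A − 1I = [[1, 0, 0], [1, 1, -3], [0, 0, 0]].
Solving (A − 1I)v = 0 gives the eigenspace spanned by (0, 9, 3).
With v_3 = 3, v = (0, 9, 3), so v_2 = 9.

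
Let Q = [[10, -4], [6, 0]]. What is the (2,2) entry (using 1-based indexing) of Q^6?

Characteristic polynomial: s^2 - 10s + 24 = (s - 6)(s - 4), so the eigenvalues are 4, 6.
s=6: eigenvector (1, 1).
s=4: eigenvector (-2, -3).
P = [[1, -2], [1, -3]], D = diag(6, 4), P⁻¹ = [[3, -2], [1, -1]].
Q⁶ = P·diag(46656, 4096)·P⁻¹ = [[131776, -85120], [127680, -81024]].
The requested entry is -81024.

-81024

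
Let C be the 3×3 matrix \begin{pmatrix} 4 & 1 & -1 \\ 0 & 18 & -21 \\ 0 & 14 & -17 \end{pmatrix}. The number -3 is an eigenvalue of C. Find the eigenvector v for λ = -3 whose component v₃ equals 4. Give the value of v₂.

C + 3I = [[7, 1, -1], [0, 21, -21], [0, 14, -14]].
Solving (C + 3I)v = 0 gives the eigenspace spanned by (0, 4, 4).
With v₃ = 4, v = (0, 4, 4), so v₂ = 4.

4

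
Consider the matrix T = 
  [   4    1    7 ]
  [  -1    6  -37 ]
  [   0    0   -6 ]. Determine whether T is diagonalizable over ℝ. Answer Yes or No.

Characteristic polynomial: p(μ) = μ^3 - 4μ^2 - 35μ + 150 = (μ - 5)^2(μ + 6).
μ = 5 has algebraic multiplicity 2; rank(T − 5I) = 2, so geometric multiplicity = 1.
Geometric multiplicity < algebraic multiplicity, so T is not diagonalizable.

No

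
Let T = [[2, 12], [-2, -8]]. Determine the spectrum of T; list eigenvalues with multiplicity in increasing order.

-4, -2

Characteristic polynomial: p(r) = r^2 + 6r + 8 = (r + 2)(r + 4).
Roots (with multiplicity): -4, -2.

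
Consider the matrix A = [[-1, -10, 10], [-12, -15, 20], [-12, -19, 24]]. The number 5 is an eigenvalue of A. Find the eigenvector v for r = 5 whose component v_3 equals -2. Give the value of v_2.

-2

A − 5I = [[-6, -10, 10], [-12, -20, 20], [-12, -19, 19]].
Solving (A − 5I)v = 0 gives the eigenspace spanned by (0, -2, -2).
With v_3 = -2, v = (0, -2, -2), so v_2 = -2.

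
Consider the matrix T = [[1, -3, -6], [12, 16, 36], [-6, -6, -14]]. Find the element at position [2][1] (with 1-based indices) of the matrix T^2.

Characteristic polynomial: λ^3 - 3λ^2 - 6λ + 8 = (λ - 4)(λ - 1)(λ + 2), so the eigenvalues are -2, 1, 4.
λ=1: eigenvector (1, 4, -2).
λ=4: eigenvector (-1, 1, 0).
λ=-2: eigenvector (0, -2, 1).
P = [[1, -1, 0], [4, 1, -2], [-2, 0, 1]], D = diag(1, 4, -2), P⁻¹ = [[1, 1, 2], [0, 1, 2], [2, 2, 5]].
T² = P·diag(1, 16, 4)·P⁻¹ = [[1, -15, -30], [-12, 4, 0], [6, 6, 16]].
The requested entry is -12.

-12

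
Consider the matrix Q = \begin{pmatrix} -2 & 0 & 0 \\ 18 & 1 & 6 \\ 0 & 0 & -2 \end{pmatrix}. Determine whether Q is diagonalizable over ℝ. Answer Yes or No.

Characteristic polynomial: p(s) = s^3 + 3s^2 - 4 = (s - 1)(s + 2)^2.
s = -2 has algebraic multiplicity 2; rank(Q + 2I) = 1, so geometric multiplicity = 2.
Every eigenvalue has geometric = algebraic multiplicity, so Q is diagonalizable.

Yes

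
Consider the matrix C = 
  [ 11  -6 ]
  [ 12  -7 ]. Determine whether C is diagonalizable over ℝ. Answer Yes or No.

Yes

Characteristic polynomial: p(μ) = μ^2 - 4μ - 5 = (μ - 5)(μ + 1).
All 2 eigenvalues are distinct, so C is diagonalizable.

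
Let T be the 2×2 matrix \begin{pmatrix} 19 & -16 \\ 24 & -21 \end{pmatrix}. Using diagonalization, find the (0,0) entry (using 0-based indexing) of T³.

331

Characteristic polynomial: r^2 + 2r - 15 = (r - 3)(r + 5), so the eigenvalues are -5, 3.
r=3: eigenvector (1, 1).
r=-5: eigenvector (2, 3).
P = [[1, 2], [1, 3]], D = diag(3, -5), P⁻¹ = [[3, -2], [-1, 1]].
T³ = P·diag(27, -125)·P⁻¹ = [[331, -304], [456, -429]].
The requested entry is 331.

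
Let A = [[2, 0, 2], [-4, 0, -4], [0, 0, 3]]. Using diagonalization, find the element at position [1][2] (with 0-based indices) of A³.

-76

Characteristic polynomial: t^3 - 5t^2 + 6t = t(t - 3)(t - 2), so the eigenvalues are 0, 2, 3.
t=0: eigenvector (0, 1, 0).
t=2: eigenvector (1, -2, 0).
t=3: eigenvector (2, -4, 1).
P = [[0, 1, 2], [1, -2, -4], [0, 0, 1]], D = diag(0, 2, 3), P⁻¹ = [[2, 1, 0], [1, 0, -2], [0, 0, 1]].
A³ = P·diag(0, 8, 27)·P⁻¹ = [[8, 0, 38], [-16, 0, -76], [0, 0, 27]].
The requested entry is -76.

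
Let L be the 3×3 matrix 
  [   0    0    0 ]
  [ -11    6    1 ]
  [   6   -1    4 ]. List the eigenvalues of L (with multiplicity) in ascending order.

0, 5, 5

Characteristic polynomial: p(λ) = λ^3 - 10λ^2 + 25λ = λ(λ - 5)^2.
Roots (with multiplicity): 0, 5, 5.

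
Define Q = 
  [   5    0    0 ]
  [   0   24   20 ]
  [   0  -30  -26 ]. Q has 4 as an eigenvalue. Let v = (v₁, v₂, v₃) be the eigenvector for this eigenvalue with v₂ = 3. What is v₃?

Q − 4I = [[1, 0, 0], [0, 20, 20], [0, -30, -30]].
Solving (Q − 4I)v = 0 gives the eigenspace spanned by (0, 3, -3).
With v₂ = 3, v = (0, 3, -3), so v₃ = -3.

-3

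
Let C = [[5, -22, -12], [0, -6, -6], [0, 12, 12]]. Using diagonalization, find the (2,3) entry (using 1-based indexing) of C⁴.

Characteristic polynomial: λ^3 - 11λ^2 + 30λ = λ(λ - 6)(λ - 5), so the eigenvalues are 0, 5, 6.
λ=5: eigenvector (1, 0, 0).
λ=0: eigenvector (2, 1, -1).
λ=6: eigenvector (-2, -1, 2).
P = [[1, 2, -2], [0, 1, -1], [0, -1, 2]], D = diag(5, 0, 6), P⁻¹ = [[1, -2, 0], [0, 2, 1], [0, 1, 1]].
C⁴ = P·diag(625, 0, 1296)·P⁻¹ = [[625, -3842, -2592], [0, -1296, -1296], [0, 2592, 2592]].
The requested entry is -1296.

-1296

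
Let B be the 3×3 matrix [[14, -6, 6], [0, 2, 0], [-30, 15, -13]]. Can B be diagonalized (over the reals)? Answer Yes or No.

Characteristic polynomial: p(t) = t^3 - 3t^2 + 4 = (t - 2)^2(t + 1).
t = 2 has algebraic multiplicity 2; rank(B − 2I) = 1, so geometric multiplicity = 2.
Every eigenvalue has geometric = algebraic multiplicity, so B is diagonalizable.

Yes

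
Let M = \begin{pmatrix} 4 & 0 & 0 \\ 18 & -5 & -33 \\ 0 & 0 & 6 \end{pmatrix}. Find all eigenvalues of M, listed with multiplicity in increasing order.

Characteristic polynomial: p(λ) = λ^3 - 5λ^2 - 26λ + 120 = (λ - 6)(λ - 4)(λ + 5).
Roots (with multiplicity): -5, 4, 6.

-5, 4, 6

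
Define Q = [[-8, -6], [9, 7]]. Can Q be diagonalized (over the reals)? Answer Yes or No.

Characteristic polynomial: p(λ) = λ^2 + λ - 2 = (λ - 1)(λ + 2).
All 2 eigenvalues are distinct, so Q is diagonalizable.

Yes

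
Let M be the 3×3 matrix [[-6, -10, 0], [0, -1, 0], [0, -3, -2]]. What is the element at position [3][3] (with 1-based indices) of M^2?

Characteristic polynomial: r^3 + 9r^2 + 20r + 12 = (r + 1)(r + 2)(r + 6), so the eigenvalues are -6, -2, -1.
r=-6: eigenvector (1, 0, 0).
r=-2: eigenvector (0, 0, 1).
r=-1: eigenvector (-2, 1, -3).
P = [[1, 0, -2], [0, 0, 1], [0, 1, -3]], D = diag(-6, -2, -1), P⁻¹ = [[1, 2, 0], [0, 3, 1], [0, 1, 0]].
M² = P·diag(36, 4, 1)·P⁻¹ = [[36, 70, 0], [0, 1, 0], [0, 9, 4]].
The requested entry is 4.

4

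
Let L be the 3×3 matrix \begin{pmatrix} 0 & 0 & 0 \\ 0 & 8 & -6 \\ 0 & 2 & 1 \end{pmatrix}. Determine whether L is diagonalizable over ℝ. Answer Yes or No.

Yes

Characteristic polynomial: p(r) = r^3 - 9r^2 + 20r = r(r - 5)(r - 4).
All 3 eigenvalues are distinct, so L is diagonalizable.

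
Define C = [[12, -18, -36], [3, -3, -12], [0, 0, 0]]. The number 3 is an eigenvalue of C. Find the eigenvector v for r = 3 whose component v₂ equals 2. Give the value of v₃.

C − 3I = [[9, -18, -36], [3, -6, -12], [0, 0, -3]].
Solving (C − 3I)v = 0 gives the eigenspace spanned by (4, 2, 0).
With v₂ = 2, v = (4, 2, 0), so v₃ = 0.

0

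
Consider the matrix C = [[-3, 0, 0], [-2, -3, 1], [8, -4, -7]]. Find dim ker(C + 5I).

1

C + 5I = [[2, 0, 0], [-2, 2, 1], [8, -4, -2]].
This matrix has rank 2, so its null space has dimension 3 − 2 = 1.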